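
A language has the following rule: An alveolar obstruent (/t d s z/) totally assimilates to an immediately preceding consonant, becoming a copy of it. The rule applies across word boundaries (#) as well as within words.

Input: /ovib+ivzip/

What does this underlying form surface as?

/z/ after /v/ → [v] (total assimilation)

[ovib+ivvip]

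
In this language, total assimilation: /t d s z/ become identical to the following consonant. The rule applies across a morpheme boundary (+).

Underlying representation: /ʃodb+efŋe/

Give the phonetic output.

[ʃobb+efŋe]

/d/ before /b/ → [b] (total assimilation)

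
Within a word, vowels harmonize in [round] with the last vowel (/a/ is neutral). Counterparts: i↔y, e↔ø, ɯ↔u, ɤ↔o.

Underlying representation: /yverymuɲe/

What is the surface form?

/y/ harmonizes with /e/ ([-round]) → [i]
/y/ harmonizes with /e/ ([-round]) → [i]
/u/ harmonizes with /e/ ([-round]) → [ɯ]

[iverimɯɲe]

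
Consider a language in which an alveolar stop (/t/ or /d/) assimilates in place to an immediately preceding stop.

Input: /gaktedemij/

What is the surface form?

[gakkedemij]

/t/ after /k/ (velar) → [k]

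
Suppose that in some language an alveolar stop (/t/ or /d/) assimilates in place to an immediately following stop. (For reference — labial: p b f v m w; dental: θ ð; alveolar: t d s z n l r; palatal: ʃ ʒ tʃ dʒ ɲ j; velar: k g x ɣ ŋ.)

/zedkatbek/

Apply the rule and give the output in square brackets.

/d/ before /k/ (velar) → [g]
/t/ before /b/ (labial) → [p]

[zegkapbek]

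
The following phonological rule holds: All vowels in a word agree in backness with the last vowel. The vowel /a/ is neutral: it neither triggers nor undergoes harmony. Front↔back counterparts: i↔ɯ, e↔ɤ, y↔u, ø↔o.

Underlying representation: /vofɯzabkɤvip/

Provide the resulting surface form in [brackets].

/o/ harmonizes with /i/ ([-back]) → [ø]
/ɯ/ harmonizes with /i/ ([-back]) → [i]
/ɤ/ harmonizes with /i/ ([-back]) → [e]

[vøfizabkevip]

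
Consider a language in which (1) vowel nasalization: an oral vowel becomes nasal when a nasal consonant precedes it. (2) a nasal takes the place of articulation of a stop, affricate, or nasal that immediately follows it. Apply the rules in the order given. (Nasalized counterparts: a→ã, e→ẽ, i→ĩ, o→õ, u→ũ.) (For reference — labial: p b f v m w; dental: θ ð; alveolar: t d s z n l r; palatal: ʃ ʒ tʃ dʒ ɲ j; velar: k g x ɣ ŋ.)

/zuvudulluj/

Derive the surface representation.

[zuvudulluj]

Rule 1: no segment meets the rule's conditions; no change.
After rule 1: zuvudulluj
Rule 2: no segment meets the rule's conditions; no change.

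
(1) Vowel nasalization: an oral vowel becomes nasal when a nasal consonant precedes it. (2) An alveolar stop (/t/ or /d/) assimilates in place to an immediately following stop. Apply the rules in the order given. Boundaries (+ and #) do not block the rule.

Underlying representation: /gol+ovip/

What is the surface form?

[gol+ovip]

Rule 1: no segment meets the rule's conditions; no change.
After rule 1: gol+ovip
Rule 2: no segment meets the rule's conditions; no change.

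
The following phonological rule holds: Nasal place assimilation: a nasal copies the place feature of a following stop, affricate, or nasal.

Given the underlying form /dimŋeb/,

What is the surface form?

[diŋŋeb]

/m/ before /ŋ/ (velar) → [ŋ]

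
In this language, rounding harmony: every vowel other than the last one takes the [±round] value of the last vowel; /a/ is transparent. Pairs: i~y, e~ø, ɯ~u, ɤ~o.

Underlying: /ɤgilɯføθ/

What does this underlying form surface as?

/ɤ/ harmonizes with /ø/ ([+round]) → [o]
/i/ harmonizes with /ø/ ([+round]) → [y]
/ɯ/ harmonizes with /ø/ ([+round]) → [u]

[ogyluføθ]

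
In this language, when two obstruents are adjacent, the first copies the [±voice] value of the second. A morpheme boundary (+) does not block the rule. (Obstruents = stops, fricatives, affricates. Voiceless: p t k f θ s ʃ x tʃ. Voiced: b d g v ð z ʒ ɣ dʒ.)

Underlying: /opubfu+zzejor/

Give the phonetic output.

[opupfu+zzejor]

/b/ before /f/ (voiceless) → [p]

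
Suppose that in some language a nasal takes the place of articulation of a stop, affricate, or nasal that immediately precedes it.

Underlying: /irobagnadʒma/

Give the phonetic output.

[irobagŋadʒɲa]

/n/ after /g/ (velar) → [ŋ]
/m/ after /dʒ/ (palatal) → [ɲ]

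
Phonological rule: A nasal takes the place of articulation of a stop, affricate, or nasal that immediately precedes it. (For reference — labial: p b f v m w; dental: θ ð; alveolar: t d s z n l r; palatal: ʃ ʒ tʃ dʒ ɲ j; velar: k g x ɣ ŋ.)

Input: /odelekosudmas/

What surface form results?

[odelekosudnas]

/m/ after /d/ (alveolar) → [n]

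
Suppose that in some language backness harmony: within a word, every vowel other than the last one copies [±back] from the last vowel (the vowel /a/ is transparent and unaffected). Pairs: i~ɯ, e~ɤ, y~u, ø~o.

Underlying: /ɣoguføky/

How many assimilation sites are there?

/o/ harmonizes with /y/ ([-back]) → [ø]
/u/ harmonizes with /y/ ([-back]) → [y]
2 segments change.

2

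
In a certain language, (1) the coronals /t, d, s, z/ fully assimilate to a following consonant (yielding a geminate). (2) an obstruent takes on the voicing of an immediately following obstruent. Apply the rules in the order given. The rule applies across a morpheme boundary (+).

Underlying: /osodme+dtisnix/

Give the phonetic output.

[osomme+ttinnix]

Rule 1: /d/ before /m/ → [m] (total assimilation)
Rule 1: /d/ before /t/ → [t] (total assimilation)
Rule 1: /s/ before /n/ → [n] (total assimilation)
After rule 1: osomme+ttinnix
Rule 2: no segment meets the rule's conditions; no change.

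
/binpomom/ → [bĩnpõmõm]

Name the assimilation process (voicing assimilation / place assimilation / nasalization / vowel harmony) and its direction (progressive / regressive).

nasalization, regressive

/i/→[ĩ] /o/→[õ] /o/→[õ].
Each target copies a feature from the following segment, so the direction is regressive.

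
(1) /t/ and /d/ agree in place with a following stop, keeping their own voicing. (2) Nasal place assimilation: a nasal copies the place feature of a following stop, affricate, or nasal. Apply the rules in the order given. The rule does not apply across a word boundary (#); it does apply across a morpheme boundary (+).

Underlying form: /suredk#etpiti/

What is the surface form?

[suregk#eppiti]

Rule 1: /d/ before /k/ (velar) → [g]
Rule 1: /t/ before /p/ (labial) → [p]
After rule 1: suregk#eppiti
Rule 2: no segment meets the rule's conditions; no change.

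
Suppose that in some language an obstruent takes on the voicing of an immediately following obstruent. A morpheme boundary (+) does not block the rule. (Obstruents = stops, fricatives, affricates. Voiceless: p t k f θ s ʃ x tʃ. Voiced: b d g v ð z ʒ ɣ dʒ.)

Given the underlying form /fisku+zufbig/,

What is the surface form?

[fisku+zuvbig]

/f/ before /b/ (voiced) → [v]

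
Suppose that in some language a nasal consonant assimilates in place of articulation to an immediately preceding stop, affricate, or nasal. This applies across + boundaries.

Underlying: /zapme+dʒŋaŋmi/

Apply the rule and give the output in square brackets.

[zapme+dʒɲaŋŋi]

/ŋ/ after /dʒ/ (palatal) → [ɲ]
/m/ after /ŋ/ (velar) → [ŋ]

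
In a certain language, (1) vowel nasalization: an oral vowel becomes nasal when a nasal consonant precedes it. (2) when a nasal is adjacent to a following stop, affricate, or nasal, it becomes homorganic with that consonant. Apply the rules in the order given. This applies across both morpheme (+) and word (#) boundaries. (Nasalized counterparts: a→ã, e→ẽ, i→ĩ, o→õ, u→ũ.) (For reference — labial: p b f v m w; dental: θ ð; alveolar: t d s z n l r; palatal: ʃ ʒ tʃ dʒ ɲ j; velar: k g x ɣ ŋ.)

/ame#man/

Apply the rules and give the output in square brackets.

Rule 1: /e/ after nasal /m/ → [ẽ]
Rule 1: /a/ after nasal /m/ → [ã]
After rule 1: amẽ#mãn
Rule 2: no segment meets the rule's conditions; no change.

[amẽ#mãn]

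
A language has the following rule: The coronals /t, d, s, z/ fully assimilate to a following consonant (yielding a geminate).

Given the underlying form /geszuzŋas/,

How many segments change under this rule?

/s/ before /z/ → [z] (total assimilation)
/z/ before /ŋ/ → [ŋ] (total assimilation)
2 segments change.

2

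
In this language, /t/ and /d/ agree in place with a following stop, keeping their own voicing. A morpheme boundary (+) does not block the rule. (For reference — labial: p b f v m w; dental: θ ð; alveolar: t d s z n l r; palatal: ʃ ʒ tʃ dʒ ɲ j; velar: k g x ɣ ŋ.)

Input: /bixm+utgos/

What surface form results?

[bixm+ukgos]

/t/ before /g/ (velar) → [k]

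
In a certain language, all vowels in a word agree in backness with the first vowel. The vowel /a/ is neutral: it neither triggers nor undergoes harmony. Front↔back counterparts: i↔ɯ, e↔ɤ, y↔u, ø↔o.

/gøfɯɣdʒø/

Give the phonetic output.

/ɯ/ harmonizes with /ø/ ([-back]) → [i]

[gøfiɣdʒø]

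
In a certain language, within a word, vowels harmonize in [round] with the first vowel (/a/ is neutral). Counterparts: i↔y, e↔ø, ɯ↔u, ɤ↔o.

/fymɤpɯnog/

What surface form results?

[fymopunog]

/ɤ/ harmonizes with /y/ ([+round]) → [o]
/ɯ/ harmonizes with /y/ ([+round]) → [u]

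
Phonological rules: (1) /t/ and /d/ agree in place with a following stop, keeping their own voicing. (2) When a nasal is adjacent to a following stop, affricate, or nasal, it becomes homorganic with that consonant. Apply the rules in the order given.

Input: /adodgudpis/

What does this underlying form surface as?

[adoggubpis]

Rule 1: /d/ before /g/ (velar) → [g]
Rule 1: /d/ before /p/ (labial) → [b]
After rule 1: adoggubpis
Rule 2: no segment meets the rule's conditions; no change.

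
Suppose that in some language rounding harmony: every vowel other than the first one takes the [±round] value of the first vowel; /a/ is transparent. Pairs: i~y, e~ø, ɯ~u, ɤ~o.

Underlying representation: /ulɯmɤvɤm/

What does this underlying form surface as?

/ɯ/ harmonizes with /u/ ([+round]) → [u]
/ɤ/ harmonizes with /u/ ([+round]) → [o]
/ɤ/ harmonizes with /u/ ([+round]) → [o]

[ulumovom]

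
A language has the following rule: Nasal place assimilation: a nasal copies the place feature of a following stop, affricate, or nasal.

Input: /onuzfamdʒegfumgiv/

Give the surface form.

[onuzfaɲdʒegfuŋgiv]

/m/ before /dʒ/ (palatal) → [ɲ]
/m/ before /g/ (velar) → [ŋ]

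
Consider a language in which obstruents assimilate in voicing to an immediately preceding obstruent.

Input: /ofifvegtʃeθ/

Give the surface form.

[ofiffegdʒeθ]

/v/ after /f/ (voiceless) → [f]
/tʃ/ after /g/ (voiced) → [dʒ]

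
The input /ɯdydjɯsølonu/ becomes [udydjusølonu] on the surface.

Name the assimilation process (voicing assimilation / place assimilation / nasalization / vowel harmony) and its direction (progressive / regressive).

/ɯ/→[u] /ɯ/→[u].
Vowels agree with the last vowel, so the harmony is regressive.

vowel harmony, regressive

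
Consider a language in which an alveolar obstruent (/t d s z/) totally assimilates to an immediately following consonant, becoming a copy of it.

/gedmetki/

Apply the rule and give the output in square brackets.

[gemmekki]

/d/ before /m/ → [m] (total assimilation)
/t/ before /k/ → [k] (total assimilation)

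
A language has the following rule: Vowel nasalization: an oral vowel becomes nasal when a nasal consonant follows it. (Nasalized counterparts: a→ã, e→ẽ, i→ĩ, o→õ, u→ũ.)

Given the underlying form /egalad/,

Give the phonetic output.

[egalad]

no segment meets the rule's conditions; no change.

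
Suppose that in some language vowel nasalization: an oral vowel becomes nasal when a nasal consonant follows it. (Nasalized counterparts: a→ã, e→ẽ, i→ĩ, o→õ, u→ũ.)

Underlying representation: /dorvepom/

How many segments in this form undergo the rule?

1

/o/ before nasal /m/ → [õ]
1 segment changes.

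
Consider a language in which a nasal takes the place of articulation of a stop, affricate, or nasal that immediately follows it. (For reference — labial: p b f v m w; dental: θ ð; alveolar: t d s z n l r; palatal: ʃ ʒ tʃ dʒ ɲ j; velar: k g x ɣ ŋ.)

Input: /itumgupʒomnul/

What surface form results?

[ituŋgupʒonnul]

/m/ before /g/ (velar) → [ŋ]
/m/ before /n/ (alveolar) → [n]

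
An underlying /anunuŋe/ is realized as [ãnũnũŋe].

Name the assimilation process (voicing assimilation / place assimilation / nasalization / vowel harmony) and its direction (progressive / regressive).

nasalization, regressive

/a/→[ã] /u/→[ũ] /u/→[ũ].
Each target copies a feature from the following segment, so the direction is regressive.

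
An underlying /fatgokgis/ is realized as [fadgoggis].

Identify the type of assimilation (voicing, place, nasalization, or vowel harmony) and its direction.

/t/→[d] /k/→[g].
Each target copies a feature from the following segment, so the direction is regressive.

voicing assimilation, regressive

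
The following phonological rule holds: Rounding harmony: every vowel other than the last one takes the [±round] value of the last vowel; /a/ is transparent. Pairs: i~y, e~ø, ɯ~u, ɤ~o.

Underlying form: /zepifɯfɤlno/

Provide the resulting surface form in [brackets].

[zøpyfufolno]

/e/ harmonizes with /o/ ([+round]) → [ø]
/i/ harmonizes with /o/ ([+round]) → [y]
/ɯ/ harmonizes with /o/ ([+round]) → [u]
/ɤ/ harmonizes with /o/ ([+round]) → [o]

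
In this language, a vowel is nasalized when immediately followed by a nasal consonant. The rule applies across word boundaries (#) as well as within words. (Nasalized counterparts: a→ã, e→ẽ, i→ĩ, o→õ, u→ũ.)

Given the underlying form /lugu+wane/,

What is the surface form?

[lugu+wãne]

/a/ before nasal /n/ → [ã]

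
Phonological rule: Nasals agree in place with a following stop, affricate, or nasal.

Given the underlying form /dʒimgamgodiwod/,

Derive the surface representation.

/m/ before /g/ (velar) → [ŋ]
/m/ before /g/ (velar) → [ŋ]

[dʒiŋgaŋgodiwod]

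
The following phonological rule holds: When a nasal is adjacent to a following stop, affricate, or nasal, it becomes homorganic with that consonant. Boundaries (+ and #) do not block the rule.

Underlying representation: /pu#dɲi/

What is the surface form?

[pu#dɲi]

no segment meets the rule's conditions; no change.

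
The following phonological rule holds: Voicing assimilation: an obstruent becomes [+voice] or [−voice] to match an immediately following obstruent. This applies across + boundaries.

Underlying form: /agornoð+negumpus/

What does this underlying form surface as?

no segment meets the rule's conditions; no change.

[agornoð+negumpus]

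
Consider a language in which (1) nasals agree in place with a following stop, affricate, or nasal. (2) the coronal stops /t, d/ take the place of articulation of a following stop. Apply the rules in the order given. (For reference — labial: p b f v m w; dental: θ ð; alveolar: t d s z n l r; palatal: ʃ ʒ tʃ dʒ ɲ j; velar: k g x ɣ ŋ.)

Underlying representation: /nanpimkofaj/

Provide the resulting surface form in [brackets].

Rule 1: /n/ before /p/ (labial) → [m]
Rule 1: /m/ before /k/ (velar) → [ŋ]
After rule 1: nampiŋkofaj
Rule 2: no segment meets the rule's conditions; no change.

[nampiŋkofaj]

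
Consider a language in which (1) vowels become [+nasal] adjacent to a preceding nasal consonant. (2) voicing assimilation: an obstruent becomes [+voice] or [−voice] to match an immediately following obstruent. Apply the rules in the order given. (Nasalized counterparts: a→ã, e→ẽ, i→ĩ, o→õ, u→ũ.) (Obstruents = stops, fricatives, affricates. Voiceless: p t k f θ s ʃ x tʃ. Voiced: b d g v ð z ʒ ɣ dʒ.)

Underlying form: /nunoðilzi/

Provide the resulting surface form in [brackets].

Rule 1: /u/ after nasal /n/ → [ũ]
Rule 1: /o/ after nasal /n/ → [õ]
After rule 1: nũnõðilzi
Rule 2: no segment meets the rule's conditions; no change.

[nũnõðilzi]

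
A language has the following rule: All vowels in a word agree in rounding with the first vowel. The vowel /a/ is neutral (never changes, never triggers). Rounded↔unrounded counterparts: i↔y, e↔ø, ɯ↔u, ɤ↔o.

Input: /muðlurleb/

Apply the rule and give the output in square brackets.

/e/ harmonizes with /u/ ([+round]) → [ø]

[muðlurløb]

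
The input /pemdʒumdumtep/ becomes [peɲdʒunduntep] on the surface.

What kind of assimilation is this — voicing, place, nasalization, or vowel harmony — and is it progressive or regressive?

/m/→[ɲ] /m/→[n] /m/→[n].
Each target copies a feature from the following segment, so the direction is regressive.

place assimilation, regressive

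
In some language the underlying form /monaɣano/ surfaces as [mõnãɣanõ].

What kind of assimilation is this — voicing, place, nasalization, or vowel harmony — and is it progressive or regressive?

/o/→[õ] /a/→[ã] /o/→[õ].
Each target copies a feature from the preceding segment, so the direction is progressive.

nasalization, progressive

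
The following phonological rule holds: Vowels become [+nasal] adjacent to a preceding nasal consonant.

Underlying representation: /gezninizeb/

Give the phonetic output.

/i/ after nasal /n/ → [ĩ]
/i/ after nasal /n/ → [ĩ]

[geznĩnĩzeb]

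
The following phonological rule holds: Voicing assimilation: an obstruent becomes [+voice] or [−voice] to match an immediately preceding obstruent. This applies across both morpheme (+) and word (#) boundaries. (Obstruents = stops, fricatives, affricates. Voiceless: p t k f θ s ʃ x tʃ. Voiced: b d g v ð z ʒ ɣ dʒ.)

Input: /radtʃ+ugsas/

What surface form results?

/tʃ/ after /d/ (voiced) → [dʒ]
/s/ after /g/ (voiced) → [z]

[raddʒ+ugzas]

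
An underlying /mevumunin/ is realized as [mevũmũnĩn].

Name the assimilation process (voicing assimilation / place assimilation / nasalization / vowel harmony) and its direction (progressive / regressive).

nasalization, regressive

/u/→[ũ] /u/→[ũ] /i/→[ĩ].
Each target copies a feature from the following segment, so the direction is regressive.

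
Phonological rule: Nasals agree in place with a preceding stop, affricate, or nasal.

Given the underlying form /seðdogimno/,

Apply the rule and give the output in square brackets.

[seðdogimmo]

/n/ after /m/ (labial) → [m]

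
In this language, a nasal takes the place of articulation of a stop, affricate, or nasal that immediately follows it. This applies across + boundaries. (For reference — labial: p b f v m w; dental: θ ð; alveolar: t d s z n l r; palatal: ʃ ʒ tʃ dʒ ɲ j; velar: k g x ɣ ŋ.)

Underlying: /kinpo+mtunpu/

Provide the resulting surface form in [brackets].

[kimpo+ntumpu]

/n/ before /p/ (labial) → [m]
/m/ before /t/ (alveolar) → [n]
/n/ before /p/ (labial) → [m]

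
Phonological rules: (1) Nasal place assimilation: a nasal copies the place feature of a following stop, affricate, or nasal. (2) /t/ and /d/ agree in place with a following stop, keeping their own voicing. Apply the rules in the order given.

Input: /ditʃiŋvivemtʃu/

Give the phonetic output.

[ditʃiŋviveɲtʃu]

Rule 1: /m/ before /tʃ/ (palatal) → [ɲ]
After rule 1: ditʃiŋviveɲtʃu
Rule 2: no segment meets the rule's conditions; no change.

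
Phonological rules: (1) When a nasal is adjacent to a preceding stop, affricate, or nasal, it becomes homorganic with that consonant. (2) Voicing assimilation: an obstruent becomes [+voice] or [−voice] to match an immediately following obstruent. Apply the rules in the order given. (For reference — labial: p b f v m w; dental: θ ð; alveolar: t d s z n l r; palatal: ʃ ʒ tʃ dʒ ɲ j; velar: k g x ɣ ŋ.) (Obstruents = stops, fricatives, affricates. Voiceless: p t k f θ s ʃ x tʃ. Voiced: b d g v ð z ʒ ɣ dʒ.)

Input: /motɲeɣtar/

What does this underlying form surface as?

[motnextar]

Rule 1: /ɲ/ after /t/ (alveolar) → [n]
After rule 1: motneɣtar
Rule 2: /ɣ/ before /t/ (voiceless) → [x]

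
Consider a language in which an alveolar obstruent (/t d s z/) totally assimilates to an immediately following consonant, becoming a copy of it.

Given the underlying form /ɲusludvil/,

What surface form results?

/s/ before /l/ → [l] (total assimilation)
/d/ before /v/ → [v] (total assimilation)

[ɲulluvvil]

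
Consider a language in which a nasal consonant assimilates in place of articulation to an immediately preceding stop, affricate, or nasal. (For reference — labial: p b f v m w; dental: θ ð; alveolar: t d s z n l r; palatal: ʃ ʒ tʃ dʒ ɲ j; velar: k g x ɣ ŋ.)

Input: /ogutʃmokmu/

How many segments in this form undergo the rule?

2

/m/ after /tʃ/ (palatal) → [ɲ]
/m/ after /k/ (velar) → [ŋ]
2 segments change.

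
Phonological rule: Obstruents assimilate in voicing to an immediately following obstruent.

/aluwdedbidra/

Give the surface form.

no segment meets the rule's conditions; no change.

[aluwdedbidra]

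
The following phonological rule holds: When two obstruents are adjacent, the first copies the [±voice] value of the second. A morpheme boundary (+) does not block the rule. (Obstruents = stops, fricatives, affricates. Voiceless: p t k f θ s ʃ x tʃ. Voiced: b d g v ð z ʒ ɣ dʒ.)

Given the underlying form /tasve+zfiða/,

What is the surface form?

/s/ before /v/ (voiced) → [z]
/z/ before /f/ (voiceless) → [s]

[tazve+sfiða]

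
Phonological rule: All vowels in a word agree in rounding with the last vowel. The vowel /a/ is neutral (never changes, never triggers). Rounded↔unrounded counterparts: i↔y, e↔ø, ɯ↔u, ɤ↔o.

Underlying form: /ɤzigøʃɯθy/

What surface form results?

/ɤ/ harmonizes with /y/ ([+round]) → [o]
/i/ harmonizes with /y/ ([+round]) → [y]
/ɯ/ harmonizes with /y/ ([+round]) → [u]

[ozygøʃuθy]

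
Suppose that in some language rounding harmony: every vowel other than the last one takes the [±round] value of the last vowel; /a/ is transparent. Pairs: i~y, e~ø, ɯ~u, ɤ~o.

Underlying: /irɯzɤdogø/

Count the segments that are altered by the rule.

/i/ harmonizes with /ø/ ([+round]) → [y]
/ɯ/ harmonizes with /ø/ ([+round]) → [u]
/ɤ/ harmonizes with /ø/ ([+round]) → [o]
3 segments change.

3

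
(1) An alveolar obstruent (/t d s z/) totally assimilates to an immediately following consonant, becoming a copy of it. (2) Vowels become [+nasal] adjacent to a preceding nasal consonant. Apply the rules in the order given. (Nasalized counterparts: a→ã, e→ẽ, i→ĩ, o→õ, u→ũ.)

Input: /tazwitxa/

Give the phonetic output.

Rule 1: /z/ before /w/ → [w] (total assimilation)
Rule 1: /t/ before /x/ → [x] (total assimilation)
After rule 1: tawwixxa
Rule 2: no segment meets the rule's conditions; no change.

[tawwixxa]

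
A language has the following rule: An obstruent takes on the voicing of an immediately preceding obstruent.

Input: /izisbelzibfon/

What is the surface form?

[izispelzibvon]

/b/ after /s/ (voiceless) → [p]
/f/ after /b/ (voiced) → [v]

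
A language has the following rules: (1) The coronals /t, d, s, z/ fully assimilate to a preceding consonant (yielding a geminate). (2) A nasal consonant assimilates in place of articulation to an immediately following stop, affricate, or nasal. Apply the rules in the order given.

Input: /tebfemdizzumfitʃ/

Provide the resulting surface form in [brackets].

[tebfemmizzumfitʃ]

Rule 1: /d/ after /m/ → [m] (total assimilation)
After rule 1: tebfemmizzumfitʃ
Rule 2: no segment meets the rule's conditions; no change.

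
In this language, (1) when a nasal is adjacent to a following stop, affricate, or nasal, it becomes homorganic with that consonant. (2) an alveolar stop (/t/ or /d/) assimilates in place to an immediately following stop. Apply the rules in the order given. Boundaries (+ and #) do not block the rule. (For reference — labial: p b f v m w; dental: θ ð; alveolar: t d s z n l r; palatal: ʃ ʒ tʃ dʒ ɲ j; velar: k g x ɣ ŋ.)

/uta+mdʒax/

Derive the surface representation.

[uta+ɲdʒax]

Rule 1: /m/ before /dʒ/ (palatal) → [ɲ]
After rule 1: uta+ɲdʒax
Rule 2: no segment meets the rule's conditions; no change.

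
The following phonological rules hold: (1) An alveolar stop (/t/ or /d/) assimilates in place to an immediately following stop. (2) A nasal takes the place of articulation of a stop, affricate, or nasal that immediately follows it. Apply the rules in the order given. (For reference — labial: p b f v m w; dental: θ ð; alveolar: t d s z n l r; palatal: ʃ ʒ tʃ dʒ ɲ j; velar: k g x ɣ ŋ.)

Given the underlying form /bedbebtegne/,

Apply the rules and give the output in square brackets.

Rule 1: /d/ before /b/ (labial) → [b]
After rule 1: bebbebtegne
Rule 2: no segment meets the rule's conditions; no change.

[bebbebtegne]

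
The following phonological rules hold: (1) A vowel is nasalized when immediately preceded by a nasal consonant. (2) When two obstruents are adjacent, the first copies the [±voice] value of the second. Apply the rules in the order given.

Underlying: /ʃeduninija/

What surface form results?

[ʃedunĩnĩja]

Rule 1: /i/ after nasal /n/ → [ĩ]
Rule 1: /i/ after nasal /n/ → [ĩ]
After rule 1: ʃedunĩnĩja
Rule 2: no segment meets the rule's conditions; no change.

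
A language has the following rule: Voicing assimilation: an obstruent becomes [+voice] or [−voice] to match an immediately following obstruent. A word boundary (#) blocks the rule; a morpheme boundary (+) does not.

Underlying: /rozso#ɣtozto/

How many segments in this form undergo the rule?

/z/ before /s/ (voiceless) → [s]
/ɣ/ before /t/ (voiceless) → [x]
/z/ before /t/ (voiceless) → [s]
3 segments change.

3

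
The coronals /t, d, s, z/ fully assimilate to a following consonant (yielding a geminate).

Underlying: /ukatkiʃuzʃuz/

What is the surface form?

[ukakkiʃuʃʃuz]

/t/ before /k/ → [k] (total assimilation)
/z/ before /ʃ/ → [ʃ] (total assimilation)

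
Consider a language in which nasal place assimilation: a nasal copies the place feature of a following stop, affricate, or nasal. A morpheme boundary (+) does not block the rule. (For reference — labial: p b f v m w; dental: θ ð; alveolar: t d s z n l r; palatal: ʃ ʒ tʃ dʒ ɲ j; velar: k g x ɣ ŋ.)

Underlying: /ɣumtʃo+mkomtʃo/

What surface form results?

[ɣuɲtʃo+ŋkoɲtʃo]

/m/ before /tʃ/ (palatal) → [ɲ]
/m/ before /k/ (velar) → [ŋ]
/m/ before /tʃ/ (palatal) → [ɲ]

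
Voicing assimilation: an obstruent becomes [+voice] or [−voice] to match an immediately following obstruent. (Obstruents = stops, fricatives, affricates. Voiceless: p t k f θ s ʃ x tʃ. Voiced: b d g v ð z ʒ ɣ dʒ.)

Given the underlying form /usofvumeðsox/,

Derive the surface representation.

[usovvumeθsox]

/f/ before /v/ (voiced) → [v]
/ð/ before /s/ (voiceless) → [θ]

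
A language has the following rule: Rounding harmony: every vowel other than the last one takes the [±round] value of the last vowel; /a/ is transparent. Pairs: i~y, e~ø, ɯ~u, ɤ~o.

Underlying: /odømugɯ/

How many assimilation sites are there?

/o/ harmonizes with /ɯ/ ([-round]) → [ɤ]
/ø/ harmonizes with /ɯ/ ([-round]) → [e]
/u/ harmonizes with /ɯ/ ([-round]) → [ɯ]
3 segments change.

3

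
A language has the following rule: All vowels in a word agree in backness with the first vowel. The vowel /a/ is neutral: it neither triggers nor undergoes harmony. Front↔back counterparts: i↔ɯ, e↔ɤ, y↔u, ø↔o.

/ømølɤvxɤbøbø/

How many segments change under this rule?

2

/ɤ/ harmonizes with /ø/ ([-back]) → [e]
/ɤ/ harmonizes with /ø/ ([-back]) → [e]
2 segments change.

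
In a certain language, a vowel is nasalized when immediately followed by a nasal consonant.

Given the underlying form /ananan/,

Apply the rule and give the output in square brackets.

[ãnãnãn]

/a/ before nasal /n/ → [ã]
/a/ before nasal /n/ → [ã]
/a/ before nasal /n/ → [ã]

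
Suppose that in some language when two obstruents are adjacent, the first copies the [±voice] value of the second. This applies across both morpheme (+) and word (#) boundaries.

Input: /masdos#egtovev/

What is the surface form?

/s/ before /d/ (voiced) → [z]
/g/ before /t/ (voiceless) → [k]

[mazdos#ektovev]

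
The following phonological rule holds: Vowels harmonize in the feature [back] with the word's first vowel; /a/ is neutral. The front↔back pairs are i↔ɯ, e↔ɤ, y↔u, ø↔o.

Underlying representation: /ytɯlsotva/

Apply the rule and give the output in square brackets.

[ytilsøtva]

/ɯ/ harmonizes with /y/ ([-back]) → [i]
/o/ harmonizes with /y/ ([-back]) → [ø]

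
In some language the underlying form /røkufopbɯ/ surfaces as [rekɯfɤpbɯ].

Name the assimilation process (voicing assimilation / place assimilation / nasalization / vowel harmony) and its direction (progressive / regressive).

vowel harmony, regressive

/ø/→[e] /u/→[ɯ] /o/→[ɤ].
Vowels agree with the last vowel, so the harmony is regressive.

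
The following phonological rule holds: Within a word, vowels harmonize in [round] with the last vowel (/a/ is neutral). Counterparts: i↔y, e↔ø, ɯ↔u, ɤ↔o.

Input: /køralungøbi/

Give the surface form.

/ø/ harmonizes with /i/ ([-round]) → [e]
/u/ harmonizes with /i/ ([-round]) → [ɯ]
/ø/ harmonizes with /i/ ([-round]) → [e]

[keralɯngebi]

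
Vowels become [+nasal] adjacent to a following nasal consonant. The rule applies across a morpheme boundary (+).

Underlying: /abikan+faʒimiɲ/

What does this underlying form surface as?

[abikãn+faʒĩmĩɲ]

/a/ before nasal /n/ → [ã]
/i/ before nasal /m/ → [ĩ]
/i/ before nasal /ɲ/ → [ĩ]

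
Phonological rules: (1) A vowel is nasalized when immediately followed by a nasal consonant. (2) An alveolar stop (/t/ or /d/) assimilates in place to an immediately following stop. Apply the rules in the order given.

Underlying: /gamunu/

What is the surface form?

[gãmũnu]

Rule 1: /a/ before nasal /m/ → [ã]
Rule 1: /u/ before nasal /n/ → [ũ]
After rule 1: gãmũnu
Rule 2: no segment meets the rule's conditions; no change.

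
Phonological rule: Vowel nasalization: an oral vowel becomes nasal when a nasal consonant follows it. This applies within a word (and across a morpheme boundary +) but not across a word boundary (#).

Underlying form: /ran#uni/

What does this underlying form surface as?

[rãn#ũni]

/a/ before nasal /n/ → [ã]
/u/ before nasal /n/ → [ũ]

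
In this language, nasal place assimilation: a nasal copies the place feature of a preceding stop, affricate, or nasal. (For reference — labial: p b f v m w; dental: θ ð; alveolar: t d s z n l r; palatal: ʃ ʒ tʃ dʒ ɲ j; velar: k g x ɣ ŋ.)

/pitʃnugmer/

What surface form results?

/n/ after /tʃ/ (palatal) → [ɲ]
/m/ after /g/ (velar) → [ŋ]

[pitʃɲugŋer]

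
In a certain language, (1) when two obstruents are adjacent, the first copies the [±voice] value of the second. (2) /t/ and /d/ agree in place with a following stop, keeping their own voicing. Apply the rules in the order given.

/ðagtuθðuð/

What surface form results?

[ðaktuððuð]

Rule 1: /g/ before /t/ (voiceless) → [k]
Rule 1: /θ/ before /ð/ (voiced) → [ð]
After rule 1: ðaktuððuð
Rule 2: no segment meets the rule's conditions; no change.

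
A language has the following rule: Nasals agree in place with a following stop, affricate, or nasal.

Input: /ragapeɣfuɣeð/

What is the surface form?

no segment meets the rule's conditions; no change.

[ragapeɣfuɣeð]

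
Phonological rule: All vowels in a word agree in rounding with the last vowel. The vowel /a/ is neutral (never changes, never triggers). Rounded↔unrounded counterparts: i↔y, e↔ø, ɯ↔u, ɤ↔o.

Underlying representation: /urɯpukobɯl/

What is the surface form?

/u/ harmonizes with /ɯ/ ([-round]) → [ɯ]
/u/ harmonizes with /ɯ/ ([-round]) → [ɯ]
/o/ harmonizes with /ɯ/ ([-round]) → [ɤ]

[ɯrɯpɯkɤbɯl]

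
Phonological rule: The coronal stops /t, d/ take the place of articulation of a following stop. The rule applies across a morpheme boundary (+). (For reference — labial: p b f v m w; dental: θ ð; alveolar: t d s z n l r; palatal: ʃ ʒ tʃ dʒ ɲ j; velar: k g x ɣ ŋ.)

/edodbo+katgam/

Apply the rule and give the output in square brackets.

[edobbo+kakgam]

/d/ before /b/ (labial) → [b]
/t/ before /g/ (velar) → [k]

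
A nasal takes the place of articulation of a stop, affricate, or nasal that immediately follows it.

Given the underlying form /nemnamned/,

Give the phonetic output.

/m/ before /n/ (alveolar) → [n]
/m/ before /n/ (alveolar) → [n]

[nennanned]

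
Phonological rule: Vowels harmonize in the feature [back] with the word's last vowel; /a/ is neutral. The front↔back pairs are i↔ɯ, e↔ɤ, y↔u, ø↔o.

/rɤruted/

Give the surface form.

/ɤ/ harmonizes with /e/ ([-back]) → [e]
/u/ harmonizes with /e/ ([-back]) → [y]

[reryted]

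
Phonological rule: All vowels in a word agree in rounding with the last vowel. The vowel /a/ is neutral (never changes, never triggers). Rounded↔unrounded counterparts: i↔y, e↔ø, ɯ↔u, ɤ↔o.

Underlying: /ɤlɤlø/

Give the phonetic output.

[ololø]

/ɤ/ harmonizes with /ø/ ([+round]) → [o]
/ɤ/ harmonizes with /ø/ ([+round]) → [o]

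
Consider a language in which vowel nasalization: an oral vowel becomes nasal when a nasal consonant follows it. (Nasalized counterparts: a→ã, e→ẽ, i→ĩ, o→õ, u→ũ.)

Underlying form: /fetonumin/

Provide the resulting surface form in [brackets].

/o/ before nasal /n/ → [õ]
/u/ before nasal /m/ → [ũ]
/i/ before nasal /n/ → [ĩ]

[fetõnũmĩn]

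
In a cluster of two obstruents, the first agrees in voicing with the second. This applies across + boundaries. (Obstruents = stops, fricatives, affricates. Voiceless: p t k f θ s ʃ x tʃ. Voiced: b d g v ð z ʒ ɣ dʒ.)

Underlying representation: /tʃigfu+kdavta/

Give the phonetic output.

/g/ before /f/ (voiceless) → [k]
/k/ before /d/ (voiced) → [g]
/v/ before /t/ (voiceless) → [f]

[tʃikfu+gdafta]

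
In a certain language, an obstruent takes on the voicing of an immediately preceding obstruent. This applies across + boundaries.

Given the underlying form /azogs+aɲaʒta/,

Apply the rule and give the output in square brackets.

/s/ after /g/ (voiced) → [z]
/t/ after /ʒ/ (voiced) → [d]

[azogz+aɲaʒda]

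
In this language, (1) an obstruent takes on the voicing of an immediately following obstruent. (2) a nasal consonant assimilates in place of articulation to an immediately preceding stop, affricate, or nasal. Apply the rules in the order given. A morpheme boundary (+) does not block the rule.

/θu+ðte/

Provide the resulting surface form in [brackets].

[θu+θte]

Rule 1: /ð/ before /t/ (voiceless) → [θ]
After rule 1: θu+θte
Rule 2: no segment meets the rule's conditions; no change.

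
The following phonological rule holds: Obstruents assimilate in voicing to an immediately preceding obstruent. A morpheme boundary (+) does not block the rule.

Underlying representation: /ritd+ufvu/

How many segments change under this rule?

2

/d/ after /t/ (voiceless) → [t]
/v/ after /f/ (voiceless) → [f]
2 segments change.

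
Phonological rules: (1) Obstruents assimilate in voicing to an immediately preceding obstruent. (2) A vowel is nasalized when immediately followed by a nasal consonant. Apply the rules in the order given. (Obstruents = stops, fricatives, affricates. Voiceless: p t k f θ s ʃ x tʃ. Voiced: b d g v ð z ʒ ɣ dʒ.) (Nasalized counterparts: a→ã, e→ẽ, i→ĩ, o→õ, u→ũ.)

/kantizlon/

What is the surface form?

[kãntizlõn]

Rule 1: no segment meets the rule's conditions; no change.
After rule 1: kantizlon
Rule 2: /a/ before nasal /n/ → [ã]
Rule 2: /o/ before nasal /n/ → [õ]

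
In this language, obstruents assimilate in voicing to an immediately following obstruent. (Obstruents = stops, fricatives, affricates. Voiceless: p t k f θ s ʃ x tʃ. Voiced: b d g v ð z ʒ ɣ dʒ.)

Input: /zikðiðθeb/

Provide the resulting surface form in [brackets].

[zigðiθθeb]

/k/ before /ð/ (voiced) → [g]
/ð/ before /θ/ (voiceless) → [θ]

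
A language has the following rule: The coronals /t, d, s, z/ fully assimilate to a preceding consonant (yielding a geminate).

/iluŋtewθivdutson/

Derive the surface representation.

/t/ after /ŋ/ → [ŋ] (total assimilation)
/d/ after /v/ → [v] (total assimilation)
/s/ after /t/ → [t] (total assimilation)

[iluŋŋewθivvutton]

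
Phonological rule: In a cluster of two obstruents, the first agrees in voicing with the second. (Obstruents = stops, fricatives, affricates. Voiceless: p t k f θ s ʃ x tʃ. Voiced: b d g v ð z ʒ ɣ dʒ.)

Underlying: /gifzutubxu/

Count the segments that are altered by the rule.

/f/ before /z/ (voiced) → [v]
/b/ before /x/ (voiceless) → [p]
2 segments change.

2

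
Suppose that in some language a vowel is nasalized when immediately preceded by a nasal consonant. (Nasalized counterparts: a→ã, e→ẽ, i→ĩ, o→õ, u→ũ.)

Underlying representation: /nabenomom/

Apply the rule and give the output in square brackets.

[nãbenõmõm]

/a/ after nasal /n/ → [ã]
/o/ after nasal /n/ → [õ]
/o/ after nasal /m/ → [õ]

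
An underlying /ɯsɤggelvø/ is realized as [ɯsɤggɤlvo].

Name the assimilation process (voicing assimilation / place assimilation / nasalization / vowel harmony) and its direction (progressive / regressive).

/e/→[ɤ] /ø/→[o].
Vowels agree with the first vowel, so the harmony is progressive.

vowel harmony, progressive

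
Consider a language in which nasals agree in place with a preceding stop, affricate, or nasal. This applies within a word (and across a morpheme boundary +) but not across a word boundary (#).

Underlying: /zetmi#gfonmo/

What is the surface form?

[zetni#gfonno]

/m/ after /t/ (alveolar) → [n]
/m/ after /n/ (alveolar) → [n]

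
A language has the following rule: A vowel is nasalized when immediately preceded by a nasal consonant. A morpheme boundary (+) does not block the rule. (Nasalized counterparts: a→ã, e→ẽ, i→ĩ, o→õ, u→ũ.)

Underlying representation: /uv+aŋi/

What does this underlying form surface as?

/i/ after nasal /ŋ/ → [ĩ]

[uv+aŋĩ]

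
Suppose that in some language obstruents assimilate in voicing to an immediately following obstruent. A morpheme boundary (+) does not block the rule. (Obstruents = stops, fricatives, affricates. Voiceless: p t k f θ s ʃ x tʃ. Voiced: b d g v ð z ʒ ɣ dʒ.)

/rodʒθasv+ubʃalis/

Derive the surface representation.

[rotʃθazv+upʃalis]

/dʒ/ before /θ/ (voiceless) → [tʃ]
/s/ before /v/ (voiced) → [z]
/b/ before /ʃ/ (voiceless) → [p]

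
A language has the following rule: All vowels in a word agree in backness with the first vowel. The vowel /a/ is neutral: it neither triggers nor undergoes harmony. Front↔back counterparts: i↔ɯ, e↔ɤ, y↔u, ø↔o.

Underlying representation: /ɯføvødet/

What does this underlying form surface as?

/ø/ harmonizes with /ɯ/ ([+back]) → [o]
/ø/ harmonizes with /ɯ/ ([+back]) → [o]
/e/ harmonizes with /ɯ/ ([+back]) → [ɤ]

[ɯfovodɤt]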